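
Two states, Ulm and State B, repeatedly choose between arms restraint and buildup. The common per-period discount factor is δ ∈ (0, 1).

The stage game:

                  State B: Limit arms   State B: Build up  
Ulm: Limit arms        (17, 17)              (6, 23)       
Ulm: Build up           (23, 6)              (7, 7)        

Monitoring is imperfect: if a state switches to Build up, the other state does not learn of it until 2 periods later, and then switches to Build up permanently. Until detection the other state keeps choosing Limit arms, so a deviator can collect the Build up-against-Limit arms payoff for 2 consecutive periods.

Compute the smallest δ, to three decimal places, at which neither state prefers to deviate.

The best deviation is to choose Build up for all 2 undetected periods, earning 23 each, then 7 forever once detected.
Deviation value: 23(1−δ^2)/(1−δ) + 7δ^2/(1−δ); cooperation value: 17/(1−δ).
IC: 17 ≥ 23(1−δ^2) + 7δ^2 = 23 − 16δ^2.
So δ^2 ≥ 6/16 = 3/8, giving δ ≥ (3/8)^(1/2) ≈ 0.612.

0.612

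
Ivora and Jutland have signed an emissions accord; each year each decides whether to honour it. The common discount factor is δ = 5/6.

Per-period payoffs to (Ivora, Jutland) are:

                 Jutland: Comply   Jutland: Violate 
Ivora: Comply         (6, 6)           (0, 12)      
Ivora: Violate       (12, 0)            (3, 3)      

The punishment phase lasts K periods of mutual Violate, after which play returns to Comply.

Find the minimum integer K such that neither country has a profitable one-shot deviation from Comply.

Need Σ_{k=1}^{K} δ^k ≥ (12−6)/(6−3) = 2.0000 at δ = 5/6.
At K = 2 the sum is 1.5278 < 2.0000; at K = 3 it is 2.1065 ≥ 2.0000.
So the minimum punishment length is K = 3.

3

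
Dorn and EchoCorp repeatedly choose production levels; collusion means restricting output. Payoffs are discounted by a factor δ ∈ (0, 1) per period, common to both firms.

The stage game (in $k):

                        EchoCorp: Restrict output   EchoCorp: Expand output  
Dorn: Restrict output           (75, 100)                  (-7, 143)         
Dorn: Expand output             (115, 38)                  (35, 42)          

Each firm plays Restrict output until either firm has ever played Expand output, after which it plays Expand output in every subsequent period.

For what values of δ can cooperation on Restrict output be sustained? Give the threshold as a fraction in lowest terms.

1/2

For Dorn: deviation gain 115−75 = 40, per-period punishment loss 75−35 = 40. IC gives δ ≥ 40/80 = 1/2.
For EchoCorp: gain 43, loss 58 per period, so δ ≥ 43/101.
The tighter constraint is Dorn's, so cooperation needs δ ≥ 1/2.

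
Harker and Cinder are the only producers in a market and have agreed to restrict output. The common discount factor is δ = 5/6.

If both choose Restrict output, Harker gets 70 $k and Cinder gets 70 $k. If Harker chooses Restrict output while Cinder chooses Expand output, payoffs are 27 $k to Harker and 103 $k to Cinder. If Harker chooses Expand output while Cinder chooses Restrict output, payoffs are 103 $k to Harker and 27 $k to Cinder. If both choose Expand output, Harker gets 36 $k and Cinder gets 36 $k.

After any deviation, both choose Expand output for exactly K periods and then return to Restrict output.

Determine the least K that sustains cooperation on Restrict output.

2

No profitable deviation requires (70−36)(δ+…+δ^K) ≥ 103−70, i.e. δ+…+δ^K ≥ 33/34 ≈ 0.9706.
With δ = 5/6, the partial sums are K=1: 0.8333, K=2: 1.5278.
K = 2 is the first length at which the sum reaches 0.9706.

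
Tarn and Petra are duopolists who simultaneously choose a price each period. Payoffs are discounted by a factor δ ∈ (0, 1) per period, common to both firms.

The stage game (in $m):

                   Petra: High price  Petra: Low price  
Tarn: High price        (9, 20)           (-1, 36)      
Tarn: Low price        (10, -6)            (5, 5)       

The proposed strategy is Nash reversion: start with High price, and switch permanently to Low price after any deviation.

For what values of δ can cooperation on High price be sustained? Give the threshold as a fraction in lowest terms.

16/31

For Tarn: deviation gain 10−9 = 1, per-period punishment loss 9−5 = 4. IC gives δ ≥ 1/5.
For Petra: gain 16, loss 15 per period, so δ ≥ 16/31.
The tighter constraint is Petra's, so cooperation needs δ ≥ 16/31.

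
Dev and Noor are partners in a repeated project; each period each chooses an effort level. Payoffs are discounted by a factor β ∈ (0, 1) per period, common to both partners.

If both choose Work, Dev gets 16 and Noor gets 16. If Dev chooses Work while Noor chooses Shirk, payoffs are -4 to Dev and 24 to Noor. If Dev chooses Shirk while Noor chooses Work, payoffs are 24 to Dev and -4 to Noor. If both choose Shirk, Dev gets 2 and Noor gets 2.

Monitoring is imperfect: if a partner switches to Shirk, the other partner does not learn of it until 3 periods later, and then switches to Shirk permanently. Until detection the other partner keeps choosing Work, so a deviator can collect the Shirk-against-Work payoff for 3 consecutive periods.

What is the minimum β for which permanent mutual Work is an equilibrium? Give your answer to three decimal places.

0.714

A deviator earns 24 for 3 periods, then 2 forever; cooperating earns 16 forever. Multiplying the IC by (1−β):
16 ≥ 24(1−β^3) + 2β^3, so 22·β^3 ≥ 8 and β^3 ≥ 4/11.
β ≥ (4/11)^(1/3) ≈ 0.714.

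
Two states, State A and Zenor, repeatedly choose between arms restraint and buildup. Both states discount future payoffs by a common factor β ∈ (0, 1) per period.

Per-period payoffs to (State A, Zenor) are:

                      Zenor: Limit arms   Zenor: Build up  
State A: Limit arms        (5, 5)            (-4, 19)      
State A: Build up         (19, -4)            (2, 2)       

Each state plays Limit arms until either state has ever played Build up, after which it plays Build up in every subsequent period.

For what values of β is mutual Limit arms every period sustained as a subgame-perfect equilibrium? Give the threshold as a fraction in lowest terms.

14/17

Under grim trigger the critical discount factor is (T−C)/(T−P) with T = 19, C = 5, P = 2.
β* = (19−5)/(19−2) = 14/17.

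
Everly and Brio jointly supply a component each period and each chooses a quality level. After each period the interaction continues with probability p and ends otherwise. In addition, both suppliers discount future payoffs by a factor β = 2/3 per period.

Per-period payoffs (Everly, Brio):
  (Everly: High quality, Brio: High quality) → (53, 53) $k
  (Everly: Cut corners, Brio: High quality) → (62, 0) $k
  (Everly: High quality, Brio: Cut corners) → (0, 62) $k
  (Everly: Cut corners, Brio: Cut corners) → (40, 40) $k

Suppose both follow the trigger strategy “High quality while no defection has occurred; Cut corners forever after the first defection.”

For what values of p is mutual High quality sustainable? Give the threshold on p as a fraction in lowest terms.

27/44

Expected continuation weight on next period's payoff is β·p = 2/3·p, which plays the role of the discount factor.
Cooperation requires 2/3·p ≥ (62−53)/(62−40) = 9/22, hence p ≥ 27/44.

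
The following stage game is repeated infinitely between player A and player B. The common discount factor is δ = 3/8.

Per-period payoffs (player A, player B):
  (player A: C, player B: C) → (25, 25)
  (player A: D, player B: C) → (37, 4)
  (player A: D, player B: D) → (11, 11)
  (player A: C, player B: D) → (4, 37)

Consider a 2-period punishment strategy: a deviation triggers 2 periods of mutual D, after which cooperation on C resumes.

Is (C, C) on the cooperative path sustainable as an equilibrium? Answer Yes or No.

No

IC: δ+…+δ^2 ≥ (37−25)/(25−11) = 6/7.
At δ = 3/8: partial sum = 0.5156 < 0.8571. Cooperation not sustainable.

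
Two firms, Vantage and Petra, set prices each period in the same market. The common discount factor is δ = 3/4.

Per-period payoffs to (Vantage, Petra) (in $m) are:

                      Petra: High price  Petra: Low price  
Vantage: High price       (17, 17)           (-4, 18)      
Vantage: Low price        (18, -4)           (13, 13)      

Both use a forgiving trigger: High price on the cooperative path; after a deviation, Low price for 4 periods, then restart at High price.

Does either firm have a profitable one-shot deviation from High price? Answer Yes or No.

No

Comparing payoff streams over the 5 periods until play realigns: cooperate → 17(1+δ+…+δ^4); deviate → 18 + 13(δ+…+δ^4).
Cooperation is sustained iff (17−13)(δ+…+δ^4) ≥ 18−17.
δ+…+δ^4 = 3/4·(1−(3/4)^4)/(1−3/4) = 2.0508, and (18−17)/(17−13) = 0.2500.
2.0508 ≥ 0.2500, so cooperation is sustainable.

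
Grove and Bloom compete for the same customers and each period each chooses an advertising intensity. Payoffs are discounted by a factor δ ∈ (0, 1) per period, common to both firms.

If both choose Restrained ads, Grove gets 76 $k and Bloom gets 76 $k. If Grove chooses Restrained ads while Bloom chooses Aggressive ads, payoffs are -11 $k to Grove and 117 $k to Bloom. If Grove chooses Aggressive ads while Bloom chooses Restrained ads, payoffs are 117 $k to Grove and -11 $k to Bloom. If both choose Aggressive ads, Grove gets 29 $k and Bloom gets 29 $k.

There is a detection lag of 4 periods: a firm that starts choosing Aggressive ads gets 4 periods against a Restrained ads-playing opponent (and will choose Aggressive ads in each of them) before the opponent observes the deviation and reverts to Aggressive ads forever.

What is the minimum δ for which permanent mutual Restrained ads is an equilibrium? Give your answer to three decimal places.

A deviator earns 117 for 4 periods, then 29 forever; cooperating earns 76 forever. Multiplying the IC by (1−δ):
76 ≥ 117(1−δ^4) + 29δ^4, so 88·δ^4 ≥ 41 and δ^4 ≥ 41/88.
δ ≥ (41/88)^(1/4) ≈ 0.826.

0.826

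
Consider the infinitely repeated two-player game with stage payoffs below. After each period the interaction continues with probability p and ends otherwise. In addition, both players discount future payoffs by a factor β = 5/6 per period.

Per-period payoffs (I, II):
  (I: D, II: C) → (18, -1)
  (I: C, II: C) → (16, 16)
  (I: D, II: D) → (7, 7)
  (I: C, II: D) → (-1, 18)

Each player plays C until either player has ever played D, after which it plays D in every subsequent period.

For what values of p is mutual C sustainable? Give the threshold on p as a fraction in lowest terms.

With continuation probability p and discount β, the effective per-period discount factor is βp.
Grim-trigger IC: βp ≥ (18−16)/(18−7) = 2/11.
So p ≥ (2/11)/(5/6) = 12/55.

12/55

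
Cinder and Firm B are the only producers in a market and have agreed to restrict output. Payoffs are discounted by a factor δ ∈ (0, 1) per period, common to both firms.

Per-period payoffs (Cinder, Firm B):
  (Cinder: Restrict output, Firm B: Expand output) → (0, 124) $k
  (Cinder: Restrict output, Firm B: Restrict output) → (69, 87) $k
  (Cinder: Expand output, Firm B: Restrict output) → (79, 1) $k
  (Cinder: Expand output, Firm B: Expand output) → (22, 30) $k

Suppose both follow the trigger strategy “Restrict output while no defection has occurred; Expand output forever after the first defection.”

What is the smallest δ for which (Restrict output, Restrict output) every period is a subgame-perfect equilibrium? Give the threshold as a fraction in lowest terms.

37/94

Cinder: cooperation gives 69 each period; deviation gives 79 once then 22 forever.
  69/(1−δ) ≥ 79 + 22δ/(1−δ) ⇒ δ ≥ 10/57.
Firm B: cooperation gives 87 each period; deviation gives 124 once then 30 forever.
  δ ≥ 37/94.
Both must hold, so the binding constraint is Firm B's: δ ≥ 37/94.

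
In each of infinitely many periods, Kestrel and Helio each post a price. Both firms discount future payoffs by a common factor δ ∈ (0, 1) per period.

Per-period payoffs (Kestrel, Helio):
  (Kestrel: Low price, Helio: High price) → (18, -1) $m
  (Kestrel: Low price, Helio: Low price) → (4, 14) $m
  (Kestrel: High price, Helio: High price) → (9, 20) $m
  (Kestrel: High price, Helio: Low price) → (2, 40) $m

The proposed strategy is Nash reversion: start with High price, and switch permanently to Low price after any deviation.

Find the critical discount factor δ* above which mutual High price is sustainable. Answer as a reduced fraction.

10/13

Kestrel's threshold: (18−9)/(18−4) = 9/14.
Helio's threshold: (40−20)/(40−14) = 10/13.
9/14 < 10/13, so Helio binds and δ* = 10/13.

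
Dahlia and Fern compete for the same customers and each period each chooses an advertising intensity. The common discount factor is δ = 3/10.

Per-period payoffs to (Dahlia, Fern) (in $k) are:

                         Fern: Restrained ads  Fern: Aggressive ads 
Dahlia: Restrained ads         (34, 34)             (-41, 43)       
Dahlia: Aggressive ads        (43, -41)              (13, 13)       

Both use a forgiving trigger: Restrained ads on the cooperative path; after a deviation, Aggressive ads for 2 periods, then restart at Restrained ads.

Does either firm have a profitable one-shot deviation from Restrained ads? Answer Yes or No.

IC: δ+…+δ^2 ≥ (43−34)/(34−13) = 3/7.
At δ = 3/10: partial sum = 0.3900 < 0.4286. Cooperation not sustainable.

Yes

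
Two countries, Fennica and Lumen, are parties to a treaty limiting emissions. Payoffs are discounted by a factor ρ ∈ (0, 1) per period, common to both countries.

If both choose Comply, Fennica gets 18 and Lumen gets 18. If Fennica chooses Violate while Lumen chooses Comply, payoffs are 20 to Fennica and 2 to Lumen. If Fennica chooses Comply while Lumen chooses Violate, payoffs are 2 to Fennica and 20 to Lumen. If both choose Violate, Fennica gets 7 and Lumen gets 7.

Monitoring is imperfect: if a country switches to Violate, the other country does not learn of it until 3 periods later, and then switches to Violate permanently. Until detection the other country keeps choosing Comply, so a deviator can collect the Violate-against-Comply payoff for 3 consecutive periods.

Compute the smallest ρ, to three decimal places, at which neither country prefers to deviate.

The best deviation is to choose Violate for all 3 undetected periods, earning 20 each, then 7 forever once detected.
Deviation value: 20(1−ρ^3)/(1−ρ) + 7ρ^3/(1−ρ); cooperation value: 18/(1−ρ).
IC: 18 ≥ 20(1−ρ^3) + 7ρ^3 = 20 − 13ρ^3.
So ρ^3 ≥ 2/13, giving ρ ≥ (2/13)^(1/3) ≈ 0.536.

0.536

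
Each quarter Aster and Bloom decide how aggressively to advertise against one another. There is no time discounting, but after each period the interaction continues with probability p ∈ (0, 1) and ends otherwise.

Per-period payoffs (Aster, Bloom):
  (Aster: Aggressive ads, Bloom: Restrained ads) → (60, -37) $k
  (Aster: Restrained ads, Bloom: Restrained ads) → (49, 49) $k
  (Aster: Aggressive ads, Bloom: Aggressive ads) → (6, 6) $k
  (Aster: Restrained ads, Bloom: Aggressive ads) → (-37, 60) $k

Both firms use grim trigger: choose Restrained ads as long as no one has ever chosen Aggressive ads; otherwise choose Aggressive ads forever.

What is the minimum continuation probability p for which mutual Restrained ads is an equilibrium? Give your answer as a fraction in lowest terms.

With no time discounting, the continuation probability p plays the role of the discount factor.
Grim-trigger IC: 49/(1−p) ≥ 60 + 6p/(1−p) ⇒ p ≥ (60−49)/(60−6) = 11/54.

11/54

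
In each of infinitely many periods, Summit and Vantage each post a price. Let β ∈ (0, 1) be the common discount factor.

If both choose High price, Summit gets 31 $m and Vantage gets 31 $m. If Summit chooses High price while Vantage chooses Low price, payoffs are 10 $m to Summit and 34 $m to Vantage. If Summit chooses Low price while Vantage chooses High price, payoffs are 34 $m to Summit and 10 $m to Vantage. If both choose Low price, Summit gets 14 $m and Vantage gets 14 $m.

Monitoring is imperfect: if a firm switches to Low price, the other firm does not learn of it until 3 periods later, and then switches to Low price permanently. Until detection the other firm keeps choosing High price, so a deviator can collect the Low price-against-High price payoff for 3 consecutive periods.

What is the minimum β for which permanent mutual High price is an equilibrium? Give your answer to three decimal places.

0.531

The best deviation is to choose Low price for all 3 undetected periods, earning 34 each, then 14 forever once detected.
Deviation value: 34(1−β^3)/(1−β) + 14β^3/(1−β); cooperation value: 31/(1−β).
IC: 31 ≥ 34(1−β^3) + 14β^3 = 34 − 20β^3.
So β^3 ≥ 3/20, giving β ≥ (3/20)^(1/3) ≈ 0.531.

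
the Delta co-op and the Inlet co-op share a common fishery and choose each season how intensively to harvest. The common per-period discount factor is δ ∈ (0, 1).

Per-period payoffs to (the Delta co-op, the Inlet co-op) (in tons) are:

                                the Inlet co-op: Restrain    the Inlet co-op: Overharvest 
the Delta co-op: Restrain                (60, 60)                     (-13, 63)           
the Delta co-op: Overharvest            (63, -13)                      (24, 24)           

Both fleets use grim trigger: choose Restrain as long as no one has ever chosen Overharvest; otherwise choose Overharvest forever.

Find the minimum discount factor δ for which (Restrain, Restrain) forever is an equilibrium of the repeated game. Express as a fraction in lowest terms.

1/13

Under grim trigger the critical discount factor is (T−C)/(T−P) with T = 63, C = 60, P = 24.
δ* = (63−60)/(63−24) = 3/39 = 1/13.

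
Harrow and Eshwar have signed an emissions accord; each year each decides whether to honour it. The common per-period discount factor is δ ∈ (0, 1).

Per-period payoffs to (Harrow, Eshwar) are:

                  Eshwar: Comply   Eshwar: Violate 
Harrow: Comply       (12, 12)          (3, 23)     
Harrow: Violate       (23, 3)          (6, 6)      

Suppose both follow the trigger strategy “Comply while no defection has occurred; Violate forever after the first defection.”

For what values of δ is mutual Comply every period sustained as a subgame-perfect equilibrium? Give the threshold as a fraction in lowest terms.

11/17

12/(1−δ) ≥ 23 + 6δ/(1−δ)
12 ≥ 23 − 17δ
δ ≥ 11/17.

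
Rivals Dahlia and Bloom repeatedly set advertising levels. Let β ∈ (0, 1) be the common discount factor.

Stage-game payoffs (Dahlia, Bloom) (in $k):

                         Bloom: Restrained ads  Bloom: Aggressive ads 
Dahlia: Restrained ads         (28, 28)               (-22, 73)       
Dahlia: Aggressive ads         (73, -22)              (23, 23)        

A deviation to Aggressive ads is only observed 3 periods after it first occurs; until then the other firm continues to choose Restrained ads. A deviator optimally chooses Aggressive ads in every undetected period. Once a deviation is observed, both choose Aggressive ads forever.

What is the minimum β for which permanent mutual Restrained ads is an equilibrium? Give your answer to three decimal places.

A deviator earns 73 for 3 periods, then 23 forever; cooperating earns 28 forever. Multiplying the IC by (1−β):
28 ≥ 73(1−β^3) + 23β^3, so 50·β^3 ≥ 45 and β^3 ≥ 9/10.
β ≥ (9/10)^(1/3) ≈ 0.965.

0.965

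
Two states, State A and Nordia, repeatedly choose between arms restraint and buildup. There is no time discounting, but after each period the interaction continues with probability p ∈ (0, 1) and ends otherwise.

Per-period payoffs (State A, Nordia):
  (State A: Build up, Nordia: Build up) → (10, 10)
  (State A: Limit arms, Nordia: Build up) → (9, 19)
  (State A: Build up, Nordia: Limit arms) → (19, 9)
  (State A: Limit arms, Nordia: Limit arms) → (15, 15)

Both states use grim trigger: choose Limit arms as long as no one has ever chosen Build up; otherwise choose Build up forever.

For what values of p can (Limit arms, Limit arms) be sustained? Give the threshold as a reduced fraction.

4/9

Expected cooperation value is 15 + p·15 + p²·15 + … = 15/(1−p); deviation gives 19 + p·10/(1−p).
15 ≥ 19(1−p) + 10p ⇒ 9p ≥ 4 ⇒ p ≥ 4/9.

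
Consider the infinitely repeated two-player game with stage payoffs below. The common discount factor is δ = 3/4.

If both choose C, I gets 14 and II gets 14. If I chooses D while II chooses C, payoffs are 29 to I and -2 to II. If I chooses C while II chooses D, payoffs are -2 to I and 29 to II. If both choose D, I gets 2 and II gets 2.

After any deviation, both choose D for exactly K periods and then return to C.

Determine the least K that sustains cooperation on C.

2

IC: δ(1−δ^K)/(1−δ) ≥ (29−14)/(14−2) = 5/4.
With δ = 3/4: need 1 − δ^K ≥ 5/4·(1−3/4)/(3/4), i.e. δ^K ≤ 0.5833.
Since (3/4)^1 = 0.7500 and (3/4)^2 = 0.5625, the smallest such K is 2.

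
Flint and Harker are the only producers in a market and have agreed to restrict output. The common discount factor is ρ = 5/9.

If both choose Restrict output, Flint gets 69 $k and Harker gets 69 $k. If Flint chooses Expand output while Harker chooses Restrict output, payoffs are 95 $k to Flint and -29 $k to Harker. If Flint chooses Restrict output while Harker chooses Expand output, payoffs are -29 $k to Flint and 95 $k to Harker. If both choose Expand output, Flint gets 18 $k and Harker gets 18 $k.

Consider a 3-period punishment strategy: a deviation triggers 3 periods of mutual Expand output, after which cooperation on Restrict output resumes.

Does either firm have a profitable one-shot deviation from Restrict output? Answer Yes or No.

Comparing payoff streams over the 4 periods until play realigns: cooperate → 69(1+ρ+…+ρ^3); deviate → 95 + 18(ρ+…+ρ^3).
Cooperation is sustained iff (69−18)(ρ+…+ρ^3) ≥ 95−69.
ρ+…+ρ^3 = 5/9·(1−(5/9)^3)/(1−5/9) = 1.0357, and (95−69)/(69−18) = 0.5098.
1.0357 ≥ 0.5098, so cooperation is sustainable.

No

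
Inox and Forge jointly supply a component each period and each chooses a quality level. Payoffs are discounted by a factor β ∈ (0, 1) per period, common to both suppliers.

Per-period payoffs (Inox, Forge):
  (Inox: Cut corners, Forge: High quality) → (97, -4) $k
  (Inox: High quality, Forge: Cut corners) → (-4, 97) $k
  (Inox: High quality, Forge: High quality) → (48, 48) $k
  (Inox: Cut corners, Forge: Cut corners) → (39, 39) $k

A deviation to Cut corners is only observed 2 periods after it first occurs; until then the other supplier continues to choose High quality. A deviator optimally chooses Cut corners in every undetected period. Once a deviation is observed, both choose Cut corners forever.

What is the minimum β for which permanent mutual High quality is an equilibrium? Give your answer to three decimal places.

0.919

Deviating for the 2 undetected periods gains 97−48 = 49 per period over cooperation, then loses 48−39 = 9 per period forever once punishment starts.
Gain: 49(1 + β + … + β^1); loss: 9·β^2/(1−β).
No profitable deviation ⇔ 49(1−β^2) ≤ 9·β^2, i.e. β^2 ≥ 49/(49+9) = 49/58.
Hence β ≥ (49/58)^(1/2) ≈ 0.919.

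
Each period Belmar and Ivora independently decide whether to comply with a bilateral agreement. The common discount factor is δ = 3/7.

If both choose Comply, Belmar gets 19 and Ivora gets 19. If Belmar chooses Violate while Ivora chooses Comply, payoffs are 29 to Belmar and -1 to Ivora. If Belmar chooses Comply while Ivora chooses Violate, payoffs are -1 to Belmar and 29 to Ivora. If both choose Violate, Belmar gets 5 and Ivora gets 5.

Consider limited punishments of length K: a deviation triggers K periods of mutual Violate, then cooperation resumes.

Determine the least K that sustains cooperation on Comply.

IC: δ(1−δ^K)/(1−δ) ≥ (29−19)/(19−5) = 5/7.
With δ = 3/7: need 1 − δ^K ≥ 5/7·(1−3/7)/(3/7), i.e. δ^K ≤ 0.0476.
Since (3/7)^3 = 0.0787 and (3/7)^4 = 0.0337, the smallest such K is 4.

4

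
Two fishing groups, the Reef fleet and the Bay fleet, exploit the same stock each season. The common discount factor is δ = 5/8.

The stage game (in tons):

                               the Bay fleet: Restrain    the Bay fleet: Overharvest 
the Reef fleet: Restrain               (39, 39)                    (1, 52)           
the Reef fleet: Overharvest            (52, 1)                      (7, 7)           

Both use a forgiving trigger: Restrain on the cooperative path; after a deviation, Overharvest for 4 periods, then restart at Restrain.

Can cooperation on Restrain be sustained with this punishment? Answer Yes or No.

IC: δ+…+δ^4 ≥ (52−39)/(39−7) = 13/32.
At δ = 5/8: partial sum = 1.4124 ≥ 0.4062. Cooperation sustainable.

Yes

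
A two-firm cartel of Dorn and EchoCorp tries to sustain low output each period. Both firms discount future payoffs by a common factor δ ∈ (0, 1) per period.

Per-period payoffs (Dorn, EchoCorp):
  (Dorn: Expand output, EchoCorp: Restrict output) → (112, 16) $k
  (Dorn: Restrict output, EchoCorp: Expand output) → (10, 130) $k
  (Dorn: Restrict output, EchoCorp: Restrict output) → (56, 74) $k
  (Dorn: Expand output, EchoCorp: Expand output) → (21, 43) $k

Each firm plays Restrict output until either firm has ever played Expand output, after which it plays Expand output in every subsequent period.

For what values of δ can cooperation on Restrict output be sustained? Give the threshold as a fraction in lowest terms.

56/87

For Dorn: deviation gain 112−56 = 56, per-period punishment loss 56−21 = 35. IC gives δ ≥ 56/91 = 8/13.
For EchoCorp: gain 56, loss 31 per period, so δ ≥ 56/87.
The tighter constraint is EchoCorp's, so cooperation needs δ ≥ 56/87.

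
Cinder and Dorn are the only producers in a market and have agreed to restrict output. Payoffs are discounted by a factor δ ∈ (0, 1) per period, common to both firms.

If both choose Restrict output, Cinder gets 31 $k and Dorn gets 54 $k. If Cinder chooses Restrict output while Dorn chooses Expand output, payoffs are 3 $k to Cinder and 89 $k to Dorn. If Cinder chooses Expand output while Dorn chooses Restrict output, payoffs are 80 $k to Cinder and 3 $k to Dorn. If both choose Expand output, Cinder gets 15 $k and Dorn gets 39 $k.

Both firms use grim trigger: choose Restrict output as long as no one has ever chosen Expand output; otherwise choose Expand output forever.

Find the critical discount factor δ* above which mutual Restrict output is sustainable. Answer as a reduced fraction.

Cinder: cooperation gives 31 each period; deviation gives 80 once then 15 forever.
  31/(1−δ) ≥ 80 + 15δ/(1−δ) ⇒ δ ≥ 49/65.
Dorn: cooperation gives 54 each period; deviation gives 89 once then 39 forever.
  δ ≥ 35/50 = 7/10.
Both must hold, so the binding constraint is Cinder's: δ ≥ 49/65.

49/65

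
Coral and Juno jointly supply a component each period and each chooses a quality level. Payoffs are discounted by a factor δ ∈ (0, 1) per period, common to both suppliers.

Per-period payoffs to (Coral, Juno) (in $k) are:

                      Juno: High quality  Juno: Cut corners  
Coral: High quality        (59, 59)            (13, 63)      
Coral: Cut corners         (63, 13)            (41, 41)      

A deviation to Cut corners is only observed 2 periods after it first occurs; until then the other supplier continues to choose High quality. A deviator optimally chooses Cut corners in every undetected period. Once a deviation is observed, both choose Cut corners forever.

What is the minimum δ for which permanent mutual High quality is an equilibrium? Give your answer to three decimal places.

The best deviation is to choose Cut corners for all 2 undetected periods, earning 63 each, then 41 forever once detected.
Deviation value: 63(1−δ^2)/(1−δ) + 41δ^2/(1−δ); cooperation value: 59/(1−δ).
IC: 59 ≥ 63(1−δ^2) + 41δ^2 = 63 − 22δ^2.
So δ^2 ≥ 4/22 = 2/11, giving δ ≥ (2/11)^(1/2) ≈ 0.426.

0.426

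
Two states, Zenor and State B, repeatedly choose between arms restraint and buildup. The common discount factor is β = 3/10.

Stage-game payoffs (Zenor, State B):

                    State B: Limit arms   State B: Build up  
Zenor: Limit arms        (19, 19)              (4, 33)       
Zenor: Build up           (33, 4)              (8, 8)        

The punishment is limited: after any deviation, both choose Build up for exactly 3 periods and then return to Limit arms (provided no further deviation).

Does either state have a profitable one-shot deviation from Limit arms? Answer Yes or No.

Comparing payoff streams over the 4 periods until play realigns: cooperate → 19(1+β+…+β^3); deviate → 33 + 8(β+…+β^3).
Cooperation is sustained iff (19−8)(β+…+β^3) ≥ 33−19.
β+…+β^3 = 3/10·(1−(3/10)^3)/(1−3/10) = 0.4170, and (33−19)/(19−8) = 1.2727.
0.4170 < 1.2727, so cooperation is not sustainable.

Yes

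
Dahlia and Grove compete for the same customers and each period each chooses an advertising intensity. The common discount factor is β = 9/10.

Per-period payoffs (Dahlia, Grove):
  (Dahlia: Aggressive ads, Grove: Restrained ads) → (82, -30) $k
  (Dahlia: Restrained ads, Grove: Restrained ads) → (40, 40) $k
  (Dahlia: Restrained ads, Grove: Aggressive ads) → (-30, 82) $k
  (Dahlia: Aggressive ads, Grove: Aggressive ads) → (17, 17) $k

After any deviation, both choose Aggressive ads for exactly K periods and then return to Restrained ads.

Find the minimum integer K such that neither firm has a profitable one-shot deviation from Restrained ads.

3

Need Σ_{k=1}^{K} β^k ≥ (82−40)/(40−17) = 1.8261 at β = 9/10.
At K = 2 the sum is 1.7100 < 1.8261; at K = 3 it is 2.4390 ≥ 1.8261.
So the minimum punishment length is K = 3.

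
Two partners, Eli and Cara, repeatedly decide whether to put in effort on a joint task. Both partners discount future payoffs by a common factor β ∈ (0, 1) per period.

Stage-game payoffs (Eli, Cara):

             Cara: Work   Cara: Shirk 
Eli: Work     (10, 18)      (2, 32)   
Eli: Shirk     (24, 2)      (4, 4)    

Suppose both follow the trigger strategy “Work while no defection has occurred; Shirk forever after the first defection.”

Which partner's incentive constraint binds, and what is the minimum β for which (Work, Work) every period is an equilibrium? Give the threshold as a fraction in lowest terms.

Eli; β ≥ 7/10

For Eli: deviation gain 24−10 = 14, per-period punishment loss 10−4 = 6. IC gives β ≥ 14/20 = 7/10.
For Cara: gain 14, loss 14 per period, so β ≥ 14/28 = 1/2.
The tighter constraint is Eli's, so cooperation needs β ≥ 7/10.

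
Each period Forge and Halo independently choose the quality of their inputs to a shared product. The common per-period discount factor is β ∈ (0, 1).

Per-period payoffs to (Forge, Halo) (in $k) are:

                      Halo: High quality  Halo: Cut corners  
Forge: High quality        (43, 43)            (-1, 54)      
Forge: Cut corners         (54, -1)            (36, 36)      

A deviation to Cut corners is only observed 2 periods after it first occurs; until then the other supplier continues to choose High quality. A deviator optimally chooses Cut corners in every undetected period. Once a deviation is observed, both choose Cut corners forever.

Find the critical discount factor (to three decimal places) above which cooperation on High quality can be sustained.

Deviating for the 2 undetected periods gains 54−43 = 11 per period over cooperation, then loses 43−36 = 7 per period forever once punishment starts.
Gain: 11(1 + β + … + β^1); loss: 7·β^2/(1−β).
No profitable deviation ⇔ 11(1−β^2) ≤ 7·β^2, i.e. β^2 ≥ 11/(11+7) = 11/18.
Hence β ≥ (11/18)^(1/2) ≈ 0.782.

0.782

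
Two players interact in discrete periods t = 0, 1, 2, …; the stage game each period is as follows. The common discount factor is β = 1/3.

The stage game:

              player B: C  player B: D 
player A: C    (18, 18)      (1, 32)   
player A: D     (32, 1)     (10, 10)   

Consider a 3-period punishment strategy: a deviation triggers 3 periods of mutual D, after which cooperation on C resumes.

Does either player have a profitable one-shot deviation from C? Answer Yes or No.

Comparing payoff streams over the 4 periods until play realigns: cooperate → 18(1+β+…+β^3); deviate → 32 + 10(β+…+β^3).
Cooperation is sustained iff (18−10)(β+…+β^3) ≥ 32−18.
β+…+β^3 = 1/3·(1−(1/3)^3)/(1−1/3) = 0.4815, and (32−18)/(18−10) = 1.7500.
0.4815 < 1.7500, so cooperation is not sustainable.

Yes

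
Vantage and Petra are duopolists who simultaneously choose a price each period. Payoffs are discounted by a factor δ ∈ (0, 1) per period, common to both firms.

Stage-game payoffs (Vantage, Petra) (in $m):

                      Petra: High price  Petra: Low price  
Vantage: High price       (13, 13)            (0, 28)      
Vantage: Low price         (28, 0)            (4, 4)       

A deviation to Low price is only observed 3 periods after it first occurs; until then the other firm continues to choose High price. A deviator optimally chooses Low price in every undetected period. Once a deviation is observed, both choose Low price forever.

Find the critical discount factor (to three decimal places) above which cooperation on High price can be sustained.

0.855

The best deviation is to choose Low price for all 3 undetected periods, earning 28 each, then 4 forever once detected.
Deviation value: 28(1−δ^3)/(1−δ) + 4δ^3/(1−δ); cooperation value: 13/(1−δ).
IC: 13 ≥ 28(1−δ^3) + 4δ^3 = 28 − 24δ^3.
So δ^3 ≥ 15/24 = 5/8, giving δ ≥ (5/8)^(1/3) ≈ 0.855.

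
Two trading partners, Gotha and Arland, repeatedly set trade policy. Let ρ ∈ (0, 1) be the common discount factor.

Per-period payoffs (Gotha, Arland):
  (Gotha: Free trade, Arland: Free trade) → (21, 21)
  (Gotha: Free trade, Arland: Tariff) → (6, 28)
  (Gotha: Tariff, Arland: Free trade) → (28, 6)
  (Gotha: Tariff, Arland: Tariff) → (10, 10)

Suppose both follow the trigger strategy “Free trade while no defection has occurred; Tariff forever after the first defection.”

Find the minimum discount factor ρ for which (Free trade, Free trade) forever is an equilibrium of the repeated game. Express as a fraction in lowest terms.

Under grim trigger the critical discount factor is (T−C)/(T−P) with T = 28, C = 21, P = 10.
ρ* = (28−21)/(28−10) = 7/18.

7/18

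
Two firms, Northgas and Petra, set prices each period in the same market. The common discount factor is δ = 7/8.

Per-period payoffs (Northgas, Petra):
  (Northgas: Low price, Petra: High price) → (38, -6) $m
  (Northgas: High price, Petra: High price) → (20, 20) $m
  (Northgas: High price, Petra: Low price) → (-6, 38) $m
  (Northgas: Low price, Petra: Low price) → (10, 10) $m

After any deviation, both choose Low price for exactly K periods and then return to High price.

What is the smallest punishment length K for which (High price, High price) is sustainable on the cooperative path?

No profitable deviation requires (20−10)(δ+…+δ^K) ≥ 38−20, i.e. δ+…+δ^K ≥ 9/5 ≈ 1.8000.
With δ = 7/8, the partial sums are K=1: 0.8750, K=2: 1.6406, K=3: 2.3105.
K = 3 is the first length at which the sum reaches 1.8000.

3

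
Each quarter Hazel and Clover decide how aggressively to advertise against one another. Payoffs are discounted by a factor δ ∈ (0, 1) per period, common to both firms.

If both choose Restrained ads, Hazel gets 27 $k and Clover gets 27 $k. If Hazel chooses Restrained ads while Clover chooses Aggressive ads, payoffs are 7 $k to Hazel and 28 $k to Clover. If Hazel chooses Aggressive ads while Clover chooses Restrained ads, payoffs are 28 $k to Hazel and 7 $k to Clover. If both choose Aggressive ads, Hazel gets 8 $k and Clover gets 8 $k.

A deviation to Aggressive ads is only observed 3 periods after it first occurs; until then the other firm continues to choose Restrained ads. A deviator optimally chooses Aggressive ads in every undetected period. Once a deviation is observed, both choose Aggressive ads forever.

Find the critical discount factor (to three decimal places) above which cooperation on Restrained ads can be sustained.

0.368

Deviating for the 3 undetected periods gains 28−27 = 1 per period over cooperation, then loses 27−8 = 19 per period forever once punishment starts.
Gain: 1(1 + δ + … + δ^2); loss: 19·δ^3/(1−δ).
No profitable deviation ⇔ 1(1−δ^3) ≤ 19·δ^3, i.e. δ^3 ≥ 1/(1+19) = 1/20.
Hence δ ≥ (1/20)^(1/3) ≈ 0.368.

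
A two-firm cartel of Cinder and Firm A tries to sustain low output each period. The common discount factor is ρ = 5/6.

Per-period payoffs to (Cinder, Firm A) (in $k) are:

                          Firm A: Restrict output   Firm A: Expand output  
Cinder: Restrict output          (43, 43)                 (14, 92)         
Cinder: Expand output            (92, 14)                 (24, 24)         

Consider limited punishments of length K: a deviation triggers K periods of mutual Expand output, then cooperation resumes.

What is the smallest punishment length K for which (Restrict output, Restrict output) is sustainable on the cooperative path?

4

Need Σ_{k=1}^{K} ρ^k ≥ (92−43)/(43−24) = 2.5789 at ρ = 5/6.
At K = 3 the sum is 2.1065 < 2.5789; at K = 4 it is 2.5887 ≥ 2.5789.
So the minimum punishment length is K = 4.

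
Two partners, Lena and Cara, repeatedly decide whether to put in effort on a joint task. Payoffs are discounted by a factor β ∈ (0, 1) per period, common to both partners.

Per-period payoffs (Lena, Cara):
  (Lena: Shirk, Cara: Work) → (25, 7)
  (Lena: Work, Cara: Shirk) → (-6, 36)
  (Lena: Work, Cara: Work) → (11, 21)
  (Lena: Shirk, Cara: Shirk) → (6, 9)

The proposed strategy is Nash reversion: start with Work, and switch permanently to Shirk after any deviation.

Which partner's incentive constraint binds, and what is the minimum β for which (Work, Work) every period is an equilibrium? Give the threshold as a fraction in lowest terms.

Lena; β ≥ 14/19

Lena: cooperation gives 11 each period; deviation gives 25 once then 6 forever.
  11/(1−β) ≥ 25 + 6β/(1−β) ⇒ β ≥ 14/19.
Cara: cooperation gives 21 each period; deviation gives 36 once then 9 forever.
  β ≥ 15/27 = 5/9.
Both must hold, so the binding constraint is Lena's: β ≥ 14/19.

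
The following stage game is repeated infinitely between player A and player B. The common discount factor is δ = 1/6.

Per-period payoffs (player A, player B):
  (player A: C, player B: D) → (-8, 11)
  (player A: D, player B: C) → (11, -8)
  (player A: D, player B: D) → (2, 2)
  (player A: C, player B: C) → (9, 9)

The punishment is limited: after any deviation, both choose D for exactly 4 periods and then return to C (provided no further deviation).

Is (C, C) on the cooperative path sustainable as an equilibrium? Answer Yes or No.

Comparing payoff streams over the 5 periods until play realigns: cooperate → 9(1+δ+…+δ^4); deviate → 11 + 2(δ+…+δ^4).
Cooperation is sustained iff (9−2)(δ+…+δ^4) ≥ 11−9.
δ+…+δ^4 = 1/6·(1−(1/6)^4)/(1−1/6) = 0.1998, and (11−9)/(9−2) = 0.2857.
0.1998 < 0.2857, so cooperation is not sustainable.

No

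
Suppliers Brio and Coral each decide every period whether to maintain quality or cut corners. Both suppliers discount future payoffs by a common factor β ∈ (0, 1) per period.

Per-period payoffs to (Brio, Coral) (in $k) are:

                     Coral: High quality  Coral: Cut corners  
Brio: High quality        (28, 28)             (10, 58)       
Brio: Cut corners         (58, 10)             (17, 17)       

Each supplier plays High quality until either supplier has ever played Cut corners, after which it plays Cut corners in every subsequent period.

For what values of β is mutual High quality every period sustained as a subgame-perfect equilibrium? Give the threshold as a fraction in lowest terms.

30/41

28/(1−β) ≥ 58 + 17β/(1−β)
28 ≥ 58 − 41β
β ≥ 30/41.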